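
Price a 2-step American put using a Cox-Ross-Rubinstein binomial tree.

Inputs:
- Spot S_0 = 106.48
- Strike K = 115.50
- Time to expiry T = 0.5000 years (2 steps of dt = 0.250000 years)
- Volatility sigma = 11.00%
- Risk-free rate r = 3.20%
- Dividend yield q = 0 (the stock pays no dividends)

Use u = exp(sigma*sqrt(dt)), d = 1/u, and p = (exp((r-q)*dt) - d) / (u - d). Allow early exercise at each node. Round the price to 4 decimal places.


Answer: Price = V(0,0) = 9.0200

Derivation:
dt = T/N = 0.250000
u = exp(sigma*sqrt(dt)) = 1.056541; d = 1/u = 0.946485
p = (exp((r-q)*dt) - d) / (u - d) = 0.559236
Discount per step: exp(-r*dt) = 0.992032
Stock lattice S(k, i) with i counting down-moves:
  k=0: S(0,0) = 106.4800
  k=1: S(1,0) = 112.5004; S(1,1) = 100.7817
  k=2: S(2,0) = 118.8613; S(2,1) = 106.4800; S(2,2) = 95.3884
Terminal payoffs V(N, i) = max(K - S_T, 0):
  V(2,0) = 0.000000; V(2,1) = 9.020000; V(2,2) = 20.111581
Backward induction: V(k, i) = exp(-r*dt) * [p * V(k+1, i) + (1-p) * V(k+1, i+1)]; then take max(V_cont, immediate exercise) for American.
  V(1,0) = exp(-r*dt) * [p*0.000000 + (1-p)*9.020000] = 3.944016; exercise = 2.999555; V(1,0) = max -> 3.944016
  V(1,1) = exp(-r*dt) * [p*9.020000 + (1-p)*20.111581] = 13.797948; exercise = 14.718261; V(1,1) = max -> 14.718261
  V(0,0) = exp(-r*dt) * [p*3.944016 + (1-p)*14.718261] = 8.623654; exercise = 9.020000; V(0,0) = max -> 9.020000


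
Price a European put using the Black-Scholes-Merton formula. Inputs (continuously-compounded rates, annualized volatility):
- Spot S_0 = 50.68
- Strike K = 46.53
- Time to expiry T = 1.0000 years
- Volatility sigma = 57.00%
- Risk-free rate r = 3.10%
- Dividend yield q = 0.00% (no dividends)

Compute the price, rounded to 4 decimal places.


Answer: Price = 8.1775

Derivation:
d1 = (ln(S/K) + (r - q + 0.5*sigma^2) * T) / (sigma * sqrt(T)) = 0.48927033
d2 = d1 - sigma * sqrt(T) = -0.08072967
exp(-rT) = 0.96947557; exp(-qT) = 1.00000000
P = K * exp(-rT) * N(-d2) - S_0 * exp(-qT) * N(-d1)
N(-d1) = 0.31232516; N(-d2) = 0.53217153
P = 46.5300 * 0.96947557 * 0.53217153 - 50.6800 * 1.00000000 * 0.31232516 = 8.1775


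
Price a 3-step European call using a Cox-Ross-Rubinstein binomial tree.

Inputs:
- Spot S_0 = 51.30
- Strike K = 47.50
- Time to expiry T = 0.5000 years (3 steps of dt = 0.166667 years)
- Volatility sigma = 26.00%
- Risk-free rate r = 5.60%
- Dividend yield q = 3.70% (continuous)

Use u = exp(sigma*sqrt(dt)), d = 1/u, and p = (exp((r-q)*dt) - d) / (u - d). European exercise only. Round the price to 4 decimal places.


dt = T/N = 0.166667
u = exp(sigma*sqrt(dt)) = 1.111983; d = 1/u = 0.899295
p = (exp((r-q)*dt) - d) / (u - d) = 0.488401
Discount per step: exp(-r*dt) = 0.990710
Stock lattice S(k, i) with i counting down-moves:
  k=0: S(0,0) = 51.3000
  k=1: S(1,0) = 57.0447; S(1,1) = 46.1338
  k=2: S(2,0) = 63.4327; S(2,1) = 51.3000; S(2,2) = 41.4879
  k=3: S(3,0) = 70.5361; S(3,1) = 57.0447; S(3,2) = 46.1338; S(3,3) = 37.3098
Terminal payoffs V(N, i) = max(S_T - K, 0):
  V(3,0) = 23.036085; V(3,1) = 9.544708; V(3,2) = 0.000000; V(3,3) = 0.000000
Backward induction: V(k, i) = exp(-r*dt) * [p * V(k+1, i) + (1-p) * V(k+1, i+1)].
  V(2,0) = exp(-r*dt) * [p*23.036085 + (1-p)*9.544708] = 15.984029
  V(2,1) = exp(-r*dt) * [p*9.544708 + (1-p)*0.000000] = 4.618340
  V(2,2) = exp(-r*dt) * [p*0.000000 + (1-p)*0.000000] = 0.000000
  V(1,0) = exp(-r*dt) * [p*15.984029 + (1-p)*4.618340] = 10.074883
  V(1,1) = exp(-r*dt) * [p*4.618340 + (1-p)*0.000000] = 2.234648
  V(0,0) = exp(-r*dt) * [p*10.074883 + (1-p)*2.234648] = 6.007495

Answer: Price = V(0,0) = 6.0075


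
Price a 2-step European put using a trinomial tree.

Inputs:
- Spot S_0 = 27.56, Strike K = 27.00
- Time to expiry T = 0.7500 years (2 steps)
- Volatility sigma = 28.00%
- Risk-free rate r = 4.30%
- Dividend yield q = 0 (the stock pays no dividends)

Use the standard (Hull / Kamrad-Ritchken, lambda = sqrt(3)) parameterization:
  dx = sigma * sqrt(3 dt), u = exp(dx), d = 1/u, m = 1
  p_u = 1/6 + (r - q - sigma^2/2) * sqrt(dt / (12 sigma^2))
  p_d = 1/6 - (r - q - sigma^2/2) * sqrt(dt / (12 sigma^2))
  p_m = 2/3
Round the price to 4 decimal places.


dt = T/N = 0.375000; dx = sigma*sqrt(3*dt) = 0.296985
u = exp(dx) = 1.345795; d = 1/u = 0.743055
p_u = 0.169066, p_m = 0.666667, p_d = 0.164268
Discount per step: exp(-r*dt) = 0.984004
Stock lattice S(k, j) with j the centered position index:
  k=0: S(0,+0) = 27.5600
  k=1: S(1,-1) = 20.4786; S(1,+0) = 27.5600; S(1,+1) = 37.0901
  k=2: S(2,-2) = 15.2167; S(2,-1) = 20.4786; S(2,+0) = 27.5600; S(2,+1) = 37.0901; S(2,+2) = 49.9157
Terminal payoffs V(N, j) = max(K - S_T, 0):
  V(2,-2) = 11.783266; V(2,-1) = 6.521397; V(2,+0) = 0.000000; V(2,+1) = 0.000000; V(2,+2) = 0.000000
Backward induction: V(k, j) = exp(-r*dt) * [p_u * V(k+1, j+1) + p_m * V(k+1, j) + p_d * V(k+1, j-1)]
  V(1,-1) = exp(-r*dt) * [p_u*0.000000 + p_m*6.521397 + p_d*11.783266] = 6.182702
  V(1,+0) = exp(-r*dt) * [p_u*0.000000 + p_m*0.000000 + p_d*6.521397] = 1.054118
  V(1,+1) = exp(-r*dt) * [p_u*0.000000 + p_m*0.000000 + p_d*0.000000] = 0.000000
  V(0,+0) = exp(-r*dt) * [p_u*0.000000 + p_m*1.054118 + p_d*6.182702] = 1.690877

Answer: Price = V(0,0) = 1.6909


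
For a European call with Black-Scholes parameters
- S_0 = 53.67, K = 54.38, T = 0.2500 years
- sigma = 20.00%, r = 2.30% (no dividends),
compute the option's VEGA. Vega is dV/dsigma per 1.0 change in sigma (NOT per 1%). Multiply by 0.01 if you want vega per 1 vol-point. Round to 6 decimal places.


d1 = -0.0239225302; d2 = -0.1239225302
phi(d1) = 0.3988281419; exp(-qT) = 1.0000000000; exp(-rT) = 0.9942664996
Vega = S * exp(-qT) * phi(d1) * sqrt(T) = 53.6700 * 1.0000000000 * 0.3988281419 * 0.5000000000 = 10.702553

Answer: Vega = 10.702553


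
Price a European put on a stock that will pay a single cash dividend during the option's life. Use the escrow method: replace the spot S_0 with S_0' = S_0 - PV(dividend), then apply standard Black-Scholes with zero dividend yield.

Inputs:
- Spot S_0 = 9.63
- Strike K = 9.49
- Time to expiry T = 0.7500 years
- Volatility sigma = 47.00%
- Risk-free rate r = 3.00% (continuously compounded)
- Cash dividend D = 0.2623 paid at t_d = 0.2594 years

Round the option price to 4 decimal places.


Answer: Price = 1.4587

Derivation:
PV(D) = D * exp(-r * t_d) = 0.2623 * 0.99224820 = 0.26026670
S_0' = S_0 - PV(D) = 9.6300 - 0.26026670 = 9.36973330
d1 = (ln(S_0'/K) + (r + sigma^2/2)*T) / (sigma*sqrt(T)) = 0.22746009
d2 = d1 - sigma*sqrt(T) = -0.17957185
exp(-rT) = 0.97775124
N(-d1) = 0.41003300; N(-d2) = 0.57125565
P = K * exp(-rT) * N(-d2) - S_0' * N(-d1) = 9.4900 * 0.97775124 * 0.57125565 - 9.36973330 * 0.41003300 = 1.4587


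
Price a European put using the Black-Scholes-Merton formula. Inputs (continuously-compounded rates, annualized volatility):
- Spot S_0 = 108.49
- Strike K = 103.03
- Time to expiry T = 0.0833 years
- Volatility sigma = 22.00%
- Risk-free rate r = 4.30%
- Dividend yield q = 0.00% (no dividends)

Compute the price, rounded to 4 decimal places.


d1 = (ln(S/K) + (r - q + 0.5*sigma^2) * T) / (sigma * sqrt(T)) = 0.90140656
d2 = d1 - sigma * sqrt(T) = 0.83791074
exp(-rT) = 0.99642451; exp(-qT) = 1.00000000
P = K * exp(-rT) * N(-d2) - S_0 * exp(-qT) * N(-d1)
N(-d1) = 0.18368610; N(-d2) = 0.20104042
P = 103.0300 * 0.99642451 * 0.20104042 - 108.4900 * 1.00000000 * 0.18368610 = 0.7110

Answer: Price = 0.7110


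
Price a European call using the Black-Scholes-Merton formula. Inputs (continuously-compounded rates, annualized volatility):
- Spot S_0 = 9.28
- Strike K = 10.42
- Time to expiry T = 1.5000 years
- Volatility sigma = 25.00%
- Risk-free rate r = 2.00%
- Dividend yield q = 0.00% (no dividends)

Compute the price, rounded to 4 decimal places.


Answer: Price = 0.8094

Derivation:
d1 = (ln(S/K) + (r - q + 0.5*sigma^2) * T) / (sigma * sqrt(T)) = -0.12734241
d2 = d1 - sigma * sqrt(T) = -0.43352862
exp(-rT) = 0.97044553; exp(-qT) = 1.00000000
C = S_0 * exp(-qT) * N(d1) - K * exp(-rT) * N(d2)
N(d1) = 0.44933470; N(d2) = 0.33231539
C = 9.2800 * 1.00000000 * 0.44933470 - 10.4200 * 0.97044553 * 0.33231539 = 0.8094


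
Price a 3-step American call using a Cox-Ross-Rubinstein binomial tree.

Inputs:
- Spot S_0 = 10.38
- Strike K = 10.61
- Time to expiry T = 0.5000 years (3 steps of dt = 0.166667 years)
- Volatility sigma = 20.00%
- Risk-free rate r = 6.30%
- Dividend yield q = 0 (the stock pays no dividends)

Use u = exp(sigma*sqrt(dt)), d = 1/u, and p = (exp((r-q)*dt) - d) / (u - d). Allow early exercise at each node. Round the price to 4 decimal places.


dt = T/N = 0.166667
u = exp(sigma*sqrt(dt)) = 1.085076; d = 1/u = 0.921595
p = (exp((r-q)*dt) - d) / (u - d) = 0.544165
Discount per step: exp(-r*dt) = 0.989555
Stock lattice S(k, i) with i counting down-moves:
  k=0: S(0,0) = 10.3800
  k=1: S(1,0) = 11.2631; S(1,1) = 9.5662
  k=2: S(2,0) = 12.2213; S(2,1) = 10.3800; S(2,2) = 8.8161
  k=3: S(3,0) = 13.2610; S(3,1) = 11.2631; S(3,2) = 9.5662; S(3,3) = 8.1249
Terminal payoffs V(N, i) = max(S_T - K, 0):
  V(3,0) = 2.651033; V(3,1) = 0.653085; V(3,2) = 0.000000; V(3,3) = 0.000000
Backward induction: V(k, i) = exp(-r*dt) * [p * V(k+1, i) + (1-p) * V(k+1, i+1)]; then take max(V_cont, immediate exercise) for American.
  V(2,0) = exp(-r*dt) * [p*2.651033 + (1-p)*0.653085] = 1.722120; exercise = 1.611298; V(2,0) = max -> 1.722120
  V(2,1) = exp(-r*dt) * [p*0.653085 + (1-p)*0.000000] = 0.351674; exercise = 0.000000; V(2,1) = max -> 0.351674
  V(2,2) = exp(-r*dt) * [p*0.000000 + (1-p)*0.000000] = 0.000000; exercise = 0.000000; V(2,2) = max -> 0.000000
  V(1,0) = exp(-r*dt) * [p*1.722120 + (1-p)*0.351674] = 1.085960; exercise = 0.653085; V(1,0) = max -> 1.085960
  V(1,1) = exp(-r*dt) * [p*0.351674 + (1-p)*0.000000] = 0.189370; exercise = 0.000000; V(1,1) = max -> 0.189370
  V(0,0) = exp(-r*dt) * [p*1.085960 + (1-p)*0.189370] = 0.670189; exercise = 0.000000; V(0,0) = max -> 0.670189

Answer: Price = V(0,0) = 0.6702


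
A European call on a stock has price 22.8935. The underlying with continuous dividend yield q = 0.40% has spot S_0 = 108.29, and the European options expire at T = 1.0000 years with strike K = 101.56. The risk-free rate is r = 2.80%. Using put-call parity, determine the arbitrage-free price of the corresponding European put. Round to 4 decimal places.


Answer: Put price = 13.7916

Derivation:
Put-call parity: C - P = S_0 * exp(-qT) - K * exp(-rT).
S_0 * exp(-qT) = 108.2900 * 0.99600799 = 107.85770517
K * exp(-rT) = 101.5600 * 0.97238837 = 98.75576253
P = C - S*exp(-qT) + K*exp(-rT)
P = 22.8935 - 107.85770517 + 98.75576253 = 13.7916


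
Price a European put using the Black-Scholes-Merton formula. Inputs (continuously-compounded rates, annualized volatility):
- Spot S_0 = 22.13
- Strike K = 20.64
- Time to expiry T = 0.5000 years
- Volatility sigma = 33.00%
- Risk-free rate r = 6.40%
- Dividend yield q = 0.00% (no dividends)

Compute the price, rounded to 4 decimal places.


d1 = (ln(S/K) + (r - q + 0.5*sigma^2) * T) / (sigma * sqrt(T)) = 0.55252130
d2 = d1 - sigma * sqrt(T) = 0.31917606
exp(-rT) = 0.96850658; exp(-qT) = 1.00000000
P = K * exp(-rT) * N(-d2) - S_0 * exp(-qT) * N(-d1)
N(-d1) = 0.29029562; N(-d2) = 0.37479651
P = 20.6400 * 0.96850658 * 0.37479651 - 22.1300 * 1.00000000 * 0.29029562 = 1.0679

Answer: Price = 1.0679


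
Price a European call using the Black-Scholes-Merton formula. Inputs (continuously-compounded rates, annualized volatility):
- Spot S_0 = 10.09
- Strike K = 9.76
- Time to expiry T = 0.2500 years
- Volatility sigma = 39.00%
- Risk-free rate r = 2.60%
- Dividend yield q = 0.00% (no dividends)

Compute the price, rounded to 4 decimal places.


Answer: Price = 0.9809

Derivation:
d1 = (ln(S/K) + (r - q + 0.5*sigma^2) * T) / (sigma * sqrt(T)) = 0.30135864
d2 = d1 - sigma * sqrt(T) = 0.10635864
exp(-rT) = 0.99352108; exp(-qT) = 1.00000000
C = S_0 * exp(-qT) * N(d1) - K * exp(-rT) * N(d2)
N(d1) = 0.61842948; N(d2) = 0.54235109
C = 10.0900 * 1.00000000 * 0.61842948 - 9.7600 * 0.99352108 * 0.54235109 = 0.9809


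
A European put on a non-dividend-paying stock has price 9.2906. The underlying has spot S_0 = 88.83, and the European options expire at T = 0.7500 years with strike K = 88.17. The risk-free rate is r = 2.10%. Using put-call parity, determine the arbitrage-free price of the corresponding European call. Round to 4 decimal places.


Answer: Call price = 11.3284

Derivation:
Put-call parity: C - P = S_0 * exp(-qT) - K * exp(-rT).
S_0 * exp(-qT) = 88.8300 * 1.00000000 = 88.83000000
K * exp(-rT) = 88.1700 * 0.98437338 = 86.79220115
C = P + S*exp(-qT) - K*exp(-rT)
C = 9.2906 + 88.83000000 - 86.79220115 = 11.3284


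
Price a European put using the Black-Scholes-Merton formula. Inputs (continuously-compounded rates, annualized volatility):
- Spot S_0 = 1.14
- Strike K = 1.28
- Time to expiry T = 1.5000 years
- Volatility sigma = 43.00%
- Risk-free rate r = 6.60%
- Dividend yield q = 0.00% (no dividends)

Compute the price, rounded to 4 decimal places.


Answer: Price = 0.2486

Derivation:
d1 = (ln(S/K) + (r - q + 0.5*sigma^2) * T) / (sigma * sqrt(T)) = 0.23135940
d2 = d1 - sigma * sqrt(T) = -0.29528089
exp(-rT) = 0.90574271; exp(-qT) = 1.00000000
P = K * exp(-rT) * N(-d2) - S_0 * exp(-qT) * N(-d1)
N(-d1) = 0.40851780; N(-d2) = 0.61611034
P = 1.2800 * 0.90574271 * 0.61611034 - 1.1400 * 1.00000000 * 0.40851780 = 0.2486


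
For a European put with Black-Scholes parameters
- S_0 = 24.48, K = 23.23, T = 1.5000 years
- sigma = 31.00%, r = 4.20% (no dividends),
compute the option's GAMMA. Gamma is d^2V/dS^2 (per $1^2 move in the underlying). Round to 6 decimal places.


d1 = 0.4938142635; d2 = 0.1141433534
phi(d1) = 0.3531491477; exp(-qT) = 1.0000000000; exp(-rT) = 0.9389434737
Gamma = exp(-qT) * phi(d1) / (S * sigma * sqrt(T)) = 1.0000000000 * 0.3531491477 / (24.4800 * 0.3100 * 1.2247448714) = 0.037996

Answer: Gamma = 0.037996


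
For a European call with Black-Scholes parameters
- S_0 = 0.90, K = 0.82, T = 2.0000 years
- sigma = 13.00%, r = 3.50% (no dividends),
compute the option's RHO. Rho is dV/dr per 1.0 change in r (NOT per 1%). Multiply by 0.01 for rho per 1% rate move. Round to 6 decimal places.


d1 = 0.9790188361; d2 = 0.7951710730
phi(d1) = 0.2470468031; exp(-qT) = 1.0000000000; exp(-rT) = 0.9323938199
N(d2) = 0.7867430020
Rho = K*T*exp(-rT)*N(d2) = 0.8200 * 2.0000 * 0.9323938199 * 0.7867430020 = 1.203029

Answer: Rho = 1.203029


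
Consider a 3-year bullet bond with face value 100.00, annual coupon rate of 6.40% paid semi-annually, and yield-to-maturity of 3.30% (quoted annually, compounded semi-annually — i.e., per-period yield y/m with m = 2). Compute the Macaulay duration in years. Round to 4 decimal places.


Answer: Macaulay duration = 2.7876 years

Derivation:
Coupon per period c = face * coupon_rate / m = 3.200000
Periods per year m = 2; per-period yield y/m = 0.016500
Number of cashflows N = 6
Cashflows (t years, CF_t, discount factor 1/(1+y/m)^(m*t), PV):
  t = 0.5000: CF_t = 3.200000, DF = 0.983768, PV = 3.148057
  t = 1.0000: CF_t = 3.200000, DF = 0.967799, PV = 3.096957
  t = 1.5000: CF_t = 3.200000, DF = 0.952090, PV = 3.046687
  t = 2.0000: CF_t = 3.200000, DF = 0.936635, PV = 2.997233
  t = 2.5000: CF_t = 3.200000, DF = 0.921432, PV = 2.948581
  t = 3.0000: CF_t = 103.200000, DF = 0.906475, PV = 93.548192
Price P = sum_t PV_t = 108.785707
Macaulay numerator sum_t t * PV_t:
  t * PV_t at t = 0.5000: 1.574029
  t * PV_t at t = 1.0000: 3.096957
  t * PV_t at t = 1.5000: 4.570030
  t * PV_t at t = 2.0000: 5.994465
  t * PV_t at t = 2.5000: 7.371453
  t * PV_t at t = 3.0000: 280.644577
Macaulay duration D = (sum_t t * PV_t) / P = 303.251511 / 108.785707 = 2.787604


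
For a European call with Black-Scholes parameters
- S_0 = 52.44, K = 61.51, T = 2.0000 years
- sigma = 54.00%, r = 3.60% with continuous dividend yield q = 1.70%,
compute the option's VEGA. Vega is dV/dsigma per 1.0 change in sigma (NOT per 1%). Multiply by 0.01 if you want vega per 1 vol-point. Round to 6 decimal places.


Answer: Vega = 27.896668

Derivation:
d1 = 0.2226992158; d2 = -0.5409761079
phi(d1) = 0.3891711711; exp(-qT) = 0.9665715046; exp(-rT) = 0.9305308958
Vega = S * exp(-qT) * phi(d1) * sqrt(T) = 52.4400 * 0.9665715046 * 0.3891711711 * 1.4142135624 = 27.896668


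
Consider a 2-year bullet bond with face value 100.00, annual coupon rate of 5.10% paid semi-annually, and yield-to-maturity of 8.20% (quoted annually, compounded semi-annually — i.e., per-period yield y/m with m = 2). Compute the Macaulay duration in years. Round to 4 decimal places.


Coupon per period c = face * coupon_rate / m = 2.550000
Periods per year m = 2; per-period yield y/m = 0.041000
Number of cashflows N = 4
Cashflows (t years, CF_t, discount factor 1/(1+y/m)^(m*t), PV):
  t = 0.5000: CF_t = 2.550000, DF = 0.960615, PV = 2.449568
  t = 1.0000: CF_t = 2.550000, DF = 0.922781, PV = 2.353091
  t = 1.5000: CF_t = 2.550000, DF = 0.886437, PV = 2.260414
  t = 2.0000: CF_t = 102.550000, DF = 0.851524, PV = 87.323824
Price P = sum_t PV_t = 94.386897
Macaulay numerator sum_t t * PV_t:
  t * PV_t at t = 0.5000: 1.224784
  t * PV_t at t = 1.0000: 2.353091
  t * PV_t at t = 1.5000: 3.390621
  t * PV_t at t = 2.0000: 174.647648
Macaulay duration D = (sum_t t * PV_t) / P = 181.616144 / 94.386897 = 1.924167

Answer: Macaulay duration = 1.9242 years


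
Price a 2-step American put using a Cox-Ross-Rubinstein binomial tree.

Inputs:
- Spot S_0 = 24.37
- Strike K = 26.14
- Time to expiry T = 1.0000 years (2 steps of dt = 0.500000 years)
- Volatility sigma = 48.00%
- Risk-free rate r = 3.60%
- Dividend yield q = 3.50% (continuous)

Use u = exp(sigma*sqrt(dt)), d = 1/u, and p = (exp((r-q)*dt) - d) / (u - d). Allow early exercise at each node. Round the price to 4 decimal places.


dt = T/N = 0.500000
u = exp(sigma*sqrt(dt)) = 1.404121; d = 1/u = 0.712189
p = (exp((r-q)*dt) - d) / (u - d) = 0.416675
Discount per step: exp(-r*dt) = 0.982161
Stock lattice S(k, i) with i counting down-moves:
  k=0: S(0,0) = 24.3700
  k=1: S(1,0) = 34.2184; S(1,1) = 17.3561
  k=2: S(2,0) = 48.0468; S(2,1) = 24.3700; S(2,2) = 12.3608
Terminal payoffs V(N, i) = max(K - S_T, 0):
  V(2,0) = 0.000000; V(2,1) = 1.770000; V(2,2) = 13.779198
Backward induction: V(k, i) = exp(-r*dt) * [p * V(k+1, i) + (1-p) * V(k+1, i+1)]; then take max(V_cont, immediate exercise) for American.
  V(1,0) = exp(-r*dt) * [p*0.000000 + (1-p)*1.770000] = 1.014066; exercise = 0.000000; V(1,0) = max -> 1.014066
  V(1,1) = exp(-r*dt) * [p*1.770000 + (1-p)*13.779198] = 8.618720; exercise = 8.783942; V(1,1) = max -> 8.783942
  V(0,0) = exp(-r*dt) * [p*1.014066 + (1-p)*8.783942] = 5.447484; exercise = 1.770000; V(0,0) = max -> 5.447484

Answer: Price = V(0,0) = 5.4475


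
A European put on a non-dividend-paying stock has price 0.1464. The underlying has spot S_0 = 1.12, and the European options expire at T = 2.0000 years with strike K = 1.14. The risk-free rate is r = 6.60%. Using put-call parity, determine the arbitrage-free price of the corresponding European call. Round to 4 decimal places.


Put-call parity: C - P = S_0 * exp(-qT) - K * exp(-rT).
S_0 * exp(-qT) = 1.1200 * 1.00000000 = 1.12000000
K * exp(-rT) = 1.1400 * 0.87634100 = 0.99902873
C = P + S*exp(-qT) - K*exp(-rT)
C = 0.1464 + 1.12000000 - 0.99902873 = 0.2674

Answer: Call price = 0.2674


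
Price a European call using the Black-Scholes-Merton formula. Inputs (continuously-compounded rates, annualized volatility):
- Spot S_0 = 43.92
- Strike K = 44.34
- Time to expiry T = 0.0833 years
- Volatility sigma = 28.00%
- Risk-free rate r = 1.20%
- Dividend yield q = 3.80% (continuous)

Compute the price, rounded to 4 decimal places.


Answer: Price = 1.1769

Derivation:
d1 = (ln(S/K) + (r - q + 0.5*sigma^2) * T) / (sigma * sqrt(T)) = -0.10416468
d2 = d1 - sigma * sqrt(T) = -0.18497755
exp(-rT) = 0.99900090; exp(-qT) = 0.99683960
C = S_0 * exp(-qT) * N(d1) - K * exp(-rT) * N(d2)
N(d1) = 0.45851933; N(d2) = 0.42662332
C = 43.9200 * 0.99683960 * 0.45851933 - 44.3400 * 0.99900090 * 0.42662332 = 1.1769


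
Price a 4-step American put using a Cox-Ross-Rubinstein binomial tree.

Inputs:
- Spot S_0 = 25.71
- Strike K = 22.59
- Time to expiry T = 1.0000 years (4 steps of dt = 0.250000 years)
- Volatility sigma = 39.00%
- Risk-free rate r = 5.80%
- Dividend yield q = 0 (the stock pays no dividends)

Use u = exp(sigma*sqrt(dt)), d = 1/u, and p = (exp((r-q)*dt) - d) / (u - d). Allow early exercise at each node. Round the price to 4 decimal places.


Answer: Price = V(0,0) = 2.0172

Derivation:
dt = T/N = 0.250000
u = exp(sigma*sqrt(dt)) = 1.215311; d = 1/u = 0.822835
p = (exp((r-q)*dt) - d) / (u - d) = 0.488618
Discount per step: exp(-r*dt) = 0.985605
Stock lattice S(k, i) with i counting down-moves:
  k=0: S(0,0) = 25.7100
  k=1: S(1,0) = 31.2456; S(1,1) = 21.1551
  k=2: S(2,0) = 37.9732; S(2,1) = 25.7100; S(2,2) = 17.4071
  k=3: S(3,0) = 46.1492; S(3,1) = 31.2456; S(3,2) = 21.1551; S(3,3) = 14.3232
  k=4: S(4,0) = 56.0857; S(4,1) = 37.9732; S(4,2) = 25.7100; S(4,3) = 17.4071; S(4,4) = 11.7856
Terminal payoffs V(N, i) = max(K - S_T, 0):
  V(4,0) = 0.000000; V(4,1) = 0.000000; V(4,2) = 0.000000; V(4,3) = 5.182868; V(4,4) = 10.804381
Backward induction: V(k, i) = exp(-r*dt) * [p * V(k+1, i) + (1-p) * V(k+1, i+1)]; then take max(V_cont, immediate exercise) for American.
  V(3,0) = exp(-r*dt) * [p*0.000000 + (1-p)*0.000000] = 0.000000; exercise = 0.000000; V(3,0) = max -> 0.000000
  V(3,1) = exp(-r*dt) * [p*0.000000 + (1-p)*0.000000] = 0.000000; exercise = 0.000000; V(3,1) = max -> 0.000000
  V(3,2) = exp(-r*dt) * [p*0.000000 + (1-p)*5.182868] = 2.612272; exercise = 1.434921; V(3,2) = max -> 2.612272
  V(3,3) = exp(-r*dt) * [p*5.182868 + (1-p)*10.804381] = 7.941617; exercise = 8.266808; V(3,3) = max -> 8.266808
  V(2,0) = exp(-r*dt) * [p*0.000000 + (1-p)*0.000000] = 0.000000; exercise = 0.000000; V(2,0) = max -> 0.000000
  V(2,1) = exp(-r*dt) * [p*0.000000 + (1-p)*2.612272] = 1.316639; exercise = 0.000000; V(2,1) = max -> 1.316639
  V(2,2) = exp(-r*dt) * [p*2.612272 + (1-p)*8.266808] = 5.424669; exercise = 5.182868; V(2,2) = max -> 5.424669
  V(1,0) = exp(-r*dt) * [p*0.000000 + (1-p)*1.316639] = 0.663613; exercise = 0.000000; V(1,0) = max -> 0.663613
  V(1,1) = exp(-r*dt) * [p*1.316639 + (1-p)*5.424669] = 3.368217; exercise = 1.434921; V(1,1) = max -> 3.368217
  V(0,0) = exp(-r*dt) * [p*0.663613 + (1-p)*3.368217] = 2.017236; exercise = 0.000000; V(0,0) = max -> 2.017236


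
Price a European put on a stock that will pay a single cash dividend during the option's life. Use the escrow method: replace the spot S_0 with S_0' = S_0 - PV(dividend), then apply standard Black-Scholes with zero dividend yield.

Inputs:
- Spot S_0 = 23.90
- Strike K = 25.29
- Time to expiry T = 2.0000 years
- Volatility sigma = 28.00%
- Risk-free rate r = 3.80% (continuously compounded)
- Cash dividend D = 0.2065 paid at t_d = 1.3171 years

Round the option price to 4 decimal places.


Answer: Price = 3.5687

Derivation:
PV(D) = D * exp(-r * t_d) = 0.2065 * 0.95118205 = 0.19641909
S_0' = S_0 - PV(D) = 23.9000 - 0.19641909 = 23.70358091
d1 = (ln(S_0'/K) + (r + sigma^2/2)*T) / (sigma*sqrt(T)) = 0.22631728
d2 = d1 - sigma*sqrt(T) = -0.16966252
exp(-rT) = 0.92681621
N(-d1) = 0.41047733; N(-d2) = 0.56736222
P = K * exp(-rT) * N(-d2) - S_0' * N(-d1) = 25.2900 * 0.92681621 * 0.56736222 - 23.70358091 * 0.41047733 = 3.5687


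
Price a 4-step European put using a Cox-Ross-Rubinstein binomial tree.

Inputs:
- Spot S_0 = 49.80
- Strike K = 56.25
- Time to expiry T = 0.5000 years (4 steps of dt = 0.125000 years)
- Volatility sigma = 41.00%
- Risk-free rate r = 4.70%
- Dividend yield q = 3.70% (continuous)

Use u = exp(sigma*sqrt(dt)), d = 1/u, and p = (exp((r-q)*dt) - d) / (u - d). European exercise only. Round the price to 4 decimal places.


Answer: Price = V(0,0) = 9.7846

Derivation:
dt = T/N = 0.125000
u = exp(sigma*sqrt(dt)) = 1.155990; d = 1/u = 0.865060
p = (exp((r-q)*dt) - d) / (u - d) = 0.468123
Discount per step: exp(-r*dt) = 0.994142
Stock lattice S(k, i) with i counting down-moves:
  k=0: S(0,0) = 49.8000
  k=1: S(1,0) = 57.5683; S(1,1) = 43.0800
  k=2: S(2,0) = 66.5484; S(2,1) = 49.8000; S(2,2) = 37.2667
  k=3: S(3,0) = 76.9292; S(3,1) = 57.5683; S(3,2) = 43.0800; S(3,3) = 32.2379
  k=4: S(4,0) = 88.9294; S(4,1) = 66.5484; S(4,2) = 49.8000; S(4,3) = 37.2667; S(4,4) = 27.8877
Terminal payoffs V(N, i) = max(K - S_T, 0):
  V(4,0) = 0.000000; V(4,1) = 0.000000; V(4,2) = 6.450000; V(4,3) = 18.983261; V(4,4) = 28.362253
Backward induction: V(k, i) = exp(-r*dt) * [p * V(k+1, i) + (1-p) * V(k+1, i+1)].
  V(3,0) = exp(-r*dt) * [p*0.000000 + (1-p)*0.000000] = 0.000000
  V(3,1) = exp(-r*dt) * [p*0.000000 + (1-p)*6.450000] = 3.410509
  V(3,2) = exp(-r*dt) * [p*6.450000 + (1-p)*18.983261] = 13.039318
  V(3,3) = exp(-r*dt) * [p*18.983261 + (1-p)*28.362253] = 23.831307
  V(2,0) = exp(-r*dt) * [p*0.000000 + (1-p)*3.410509] = 1.803344
  V(2,1) = exp(-r*dt) * [p*3.410509 + (1-p)*13.039318] = 8.481870
  V(2,2) = exp(-r*dt) * [p*13.039318 + (1-p)*23.831307] = 18.669320
  V(1,0) = exp(-r*dt) * [p*1.803344 + (1-p)*8.481870] = 5.324125
  V(1,1) = exp(-r*dt) * [p*8.481870 + (1-p)*18.669320] = 13.818911
  V(0,0) = exp(-r*dt) * [p*5.324125 + (1-p)*13.818911] = 9.784649


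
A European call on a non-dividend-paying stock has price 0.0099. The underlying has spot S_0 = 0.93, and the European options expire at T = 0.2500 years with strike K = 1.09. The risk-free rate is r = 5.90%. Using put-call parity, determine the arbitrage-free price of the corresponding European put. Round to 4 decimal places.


Put-call parity: C - P = S_0 * exp(-qT) - K * exp(-rT).
S_0 * exp(-qT) = 0.9300 * 1.00000000 = 0.93000000
K * exp(-rT) = 1.0900 * 0.98535825 = 1.07404049
P = C - S*exp(-qT) + K*exp(-rT)
P = 0.0099 - 0.93000000 + 1.07404049 = 0.1539

Answer: Put price = 0.1539


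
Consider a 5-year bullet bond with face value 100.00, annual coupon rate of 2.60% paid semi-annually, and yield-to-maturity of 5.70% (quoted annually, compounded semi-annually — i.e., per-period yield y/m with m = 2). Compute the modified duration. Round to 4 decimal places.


Answer: Modified duration = 4.5649

Derivation:
Coupon per period c = face * coupon_rate / m = 1.300000
Periods per year m = 2; per-period yield y/m = 0.028500
Number of cashflows N = 10
Cashflows (t years, CF_t, discount factor 1/(1+y/m)^(m*t), PV):
  t = 0.5000: CF_t = 1.300000, DF = 0.972290, PV = 1.263977
  t = 1.0000: CF_t = 1.300000, DF = 0.945347, PV = 1.228952
  t = 1.5000: CF_t = 1.300000, DF = 0.919152, PV = 1.194897
  t = 2.0000: CF_t = 1.300000, DF = 0.893682, PV = 1.161786
  t = 2.5000: CF_t = 1.300000, DF = 0.868917, PV = 1.129593
  t = 3.0000: CF_t = 1.300000, DF = 0.844840, PV = 1.098291
  t = 3.5000: CF_t = 1.300000, DF = 0.821429, PV = 1.067857
  t = 4.0000: CF_t = 1.300000, DF = 0.798667, PV = 1.038267
  t = 4.5000: CF_t = 1.300000, DF = 0.776536, PV = 1.009496
  t = 5.0000: CF_t = 101.300000, DF = 0.755018, PV = 76.483277
Price P = sum_t PV_t = 86.676392
First compute Macaulay numerator sum_t t * PV_t:
  t * PV_t at t = 0.5000: 0.631988
  t * PV_t at t = 1.0000: 1.228952
  t * PV_t at t = 1.5000: 1.792345
  t * PV_t at t = 2.0000: 2.323572
  t * PV_t at t = 2.5000: 2.823982
  t * PV_t at t = 3.0000: 3.294874
  t * PV_t at t = 3.5000: 3.737501
  t * PV_t at t = 4.0000: 4.153067
  t * PV_t at t = 4.5000: 4.542733
  t * PV_t at t = 5.0000: 382.416383
Macaulay duration D = 406.945398 / 86.676392 = 4.694997
Modified duration = D / (1 + y/m) = 4.694997 / (1 + 0.028500) = 4.564897


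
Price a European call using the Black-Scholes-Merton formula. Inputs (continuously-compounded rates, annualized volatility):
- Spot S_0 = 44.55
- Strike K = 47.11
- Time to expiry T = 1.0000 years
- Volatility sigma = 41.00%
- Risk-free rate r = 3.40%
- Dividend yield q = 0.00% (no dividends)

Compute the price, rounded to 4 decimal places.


Answer: Price = 6.8338

Derivation:
d1 = (ln(S/K) + (r - q + 0.5*sigma^2) * T) / (sigma * sqrt(T)) = 0.15165088
d2 = d1 - sigma * sqrt(T) = -0.25834912
exp(-rT) = 0.96657150; exp(-qT) = 1.00000000
C = S_0 * exp(-qT) * N(d1) - K * exp(-rT) * N(d2)
N(d1) = 0.56026885; N(d2) = 0.39806874
C = 44.5500 * 1.00000000 * 0.56026885 - 47.1100 * 0.96657150 * 0.39806874 = 6.8338


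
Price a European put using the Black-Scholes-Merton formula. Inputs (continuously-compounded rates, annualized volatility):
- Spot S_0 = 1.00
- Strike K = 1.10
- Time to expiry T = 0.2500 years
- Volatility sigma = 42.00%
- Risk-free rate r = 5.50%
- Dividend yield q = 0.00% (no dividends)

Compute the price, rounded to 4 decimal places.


Answer: Price = 0.1361

Derivation:
d1 = (ln(S/K) + (r - q + 0.5*sigma^2) * T) / (sigma * sqrt(T)) = -0.28338181
d2 = d1 - sigma * sqrt(T) = -0.49338181
exp(-rT) = 0.98634410; exp(-qT) = 1.00000000
P = K * exp(-rT) * N(-d2) - S_0 * exp(-qT) * N(-d1)
N(-d1) = 0.61155791; N(-d2) = 0.68912858
P = 1.1000 * 0.98634410 * 0.68912858 - 1.0000 * 1.00000000 * 0.61155791 = 0.1361


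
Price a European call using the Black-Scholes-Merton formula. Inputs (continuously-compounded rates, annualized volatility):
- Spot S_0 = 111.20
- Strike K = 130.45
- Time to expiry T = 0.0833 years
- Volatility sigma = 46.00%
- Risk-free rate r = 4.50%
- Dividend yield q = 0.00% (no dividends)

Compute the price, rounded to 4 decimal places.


Answer: Price = 0.9422

Derivation:
d1 = (ln(S/K) + (r - q + 0.5*sigma^2) * T) / (sigma * sqrt(T)) = -1.10796593
d2 = d1 - sigma * sqrt(T) = -1.24072993
exp(-rT) = 0.99625852; exp(-qT) = 1.00000000
C = S_0 * exp(-qT) * N(d1) - K * exp(-rT) * N(d2)
N(d1) = 0.13393827; N(d2) = 0.10735277
C = 111.2000 * 1.00000000 * 0.13393827 - 130.4500 * 0.99625852 * 0.10735277 = 0.9422


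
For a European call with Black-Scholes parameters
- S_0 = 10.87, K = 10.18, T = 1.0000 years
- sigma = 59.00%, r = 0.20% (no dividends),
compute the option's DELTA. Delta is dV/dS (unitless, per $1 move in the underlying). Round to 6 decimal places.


d1 = 0.4095452373; d2 = -0.1804547627
phi(d1) = 0.3668500183; exp(-qT) = 1.0000000000; exp(-rT) = 0.9980019987
N(d1) = 0.6589302121
Delta = exp(-qT) * N(d1) = 1.0000000000 * 0.6589302121 = 0.658930

Answer: Delta = 0.658930


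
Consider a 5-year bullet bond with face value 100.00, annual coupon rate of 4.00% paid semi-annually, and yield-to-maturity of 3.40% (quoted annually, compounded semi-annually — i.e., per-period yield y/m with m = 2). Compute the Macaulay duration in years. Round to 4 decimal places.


Answer: Macaulay duration = 4.5880 years

Derivation:
Coupon per period c = face * coupon_rate / m = 2.000000
Periods per year m = 2; per-period yield y/m = 0.017000
Number of cashflows N = 10
Cashflows (t years, CF_t, discount factor 1/(1+y/m)^(m*t), PV):
  t = 0.5000: CF_t = 2.000000, DF = 0.983284, PV = 1.966568
  t = 1.0000: CF_t = 2.000000, DF = 0.966848, PV = 1.933696
  t = 1.5000: CF_t = 2.000000, DF = 0.950686, PV = 1.901372
  t = 2.0000: CF_t = 2.000000, DF = 0.934795, PV = 1.869589
  t = 2.5000: CF_t = 2.000000, DF = 0.919169, PV = 1.838337
  t = 3.0000: CF_t = 2.000000, DF = 0.903804, PV = 1.807608
  t = 3.5000: CF_t = 2.000000, DF = 0.888696, PV = 1.777392
  t = 4.0000: CF_t = 2.000000, DF = 0.873841, PV = 1.747682
  t = 4.5000: CF_t = 2.000000, DF = 0.859234, PV = 1.718468
  t = 5.0000: CF_t = 102.000000, DF = 0.844871, PV = 86.176855
Price P = sum_t PV_t = 102.737568
Macaulay numerator sum_t t * PV_t:
  t * PV_t at t = 0.5000: 0.983284
  t * PV_t at t = 1.0000: 1.933696
  t * PV_t at t = 1.5000: 2.852058
  t * PV_t at t = 2.0000: 3.739178
  t * PV_t at t = 2.5000: 4.595844
  t * PV_t at t = 3.0000: 5.422824
  t * PV_t at t = 3.5000: 6.220873
  t * PV_t at t = 4.0000: 6.990727
  t * PV_t at t = 4.5000: 7.733105
  t * PV_t at t = 5.0000: 430.884277
Macaulay duration D = (sum_t t * PV_t) / P = 471.355867 / 102.737568 = 4.587960


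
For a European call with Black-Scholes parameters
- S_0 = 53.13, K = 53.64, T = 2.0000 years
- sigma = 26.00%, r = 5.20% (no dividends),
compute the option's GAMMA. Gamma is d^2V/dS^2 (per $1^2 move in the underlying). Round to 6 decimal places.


Answer: Gamma = 0.018531

Derivation:
d1 = 0.4407088759; d2 = 0.0730133497
phi(d1) = 0.3620218572; exp(-qT) = 1.0000000000; exp(-rT) = 0.9012252974
Gamma = exp(-qT) * phi(d1) / (S * sigma * sqrt(T)) = 1.0000000000 * 0.3620218572 / (53.1300 * 0.2600 * 1.4142135624) = 0.018531


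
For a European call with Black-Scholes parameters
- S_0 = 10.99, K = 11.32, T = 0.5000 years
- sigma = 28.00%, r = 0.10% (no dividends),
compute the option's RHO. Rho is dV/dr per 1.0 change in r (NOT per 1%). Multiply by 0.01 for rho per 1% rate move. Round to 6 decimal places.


d1 = -0.0479080217; d2 = -0.2458979204
phi(d1) = 0.3984847211; exp(-qT) = 1.0000000000; exp(-rT) = 0.9995001250
N(d2) = 0.4028806268
Rho = K*T*exp(-rT)*N(d2) = 11.3200 * 0.5000 * 0.9995001250 * 0.4028806268 = 2.279164

Answer: Rho = 2.279164


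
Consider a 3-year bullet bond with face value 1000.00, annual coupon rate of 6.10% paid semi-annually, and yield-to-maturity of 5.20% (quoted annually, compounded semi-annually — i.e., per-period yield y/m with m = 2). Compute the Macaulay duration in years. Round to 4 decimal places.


Coupon per period c = face * coupon_rate / m = 30.500000
Periods per year m = 2; per-period yield y/m = 0.026000
Number of cashflows N = 6
Cashflows (t years, CF_t, discount factor 1/(1+y/m)^(m*t), PV):
  t = 0.5000: CF_t = 30.500000, DF = 0.974659, PV = 29.727096
  t = 1.0000: CF_t = 30.500000, DF = 0.949960, PV = 28.973777
  t = 1.5000: CF_t = 30.500000, DF = 0.925887, PV = 28.239549
  t = 2.0000: CF_t = 30.500000, DF = 0.902424, PV = 27.523927
  t = 2.5000: CF_t = 30.500000, DF = 0.879555, PV = 26.826440
  t = 3.0000: CF_t = 1030.500000, DF = 0.857266, PV = 883.413093
Price P = sum_t PV_t = 1024.703881
Macaulay numerator sum_t t * PV_t:
  t * PV_t at t = 0.5000: 14.863548
  t * PV_t at t = 1.0000: 28.973777
  t * PV_t at t = 1.5000: 42.359324
  t * PV_t at t = 2.0000: 55.047854
  t * PV_t at t = 2.5000: 67.066099
  t * PV_t at t = 3.0000: 2650.239278
Macaulay duration D = (sum_t t * PV_t) / P = 2858.549879 / 1024.703881 = 2.789635

Answer: Macaulay duration = 2.7896 years


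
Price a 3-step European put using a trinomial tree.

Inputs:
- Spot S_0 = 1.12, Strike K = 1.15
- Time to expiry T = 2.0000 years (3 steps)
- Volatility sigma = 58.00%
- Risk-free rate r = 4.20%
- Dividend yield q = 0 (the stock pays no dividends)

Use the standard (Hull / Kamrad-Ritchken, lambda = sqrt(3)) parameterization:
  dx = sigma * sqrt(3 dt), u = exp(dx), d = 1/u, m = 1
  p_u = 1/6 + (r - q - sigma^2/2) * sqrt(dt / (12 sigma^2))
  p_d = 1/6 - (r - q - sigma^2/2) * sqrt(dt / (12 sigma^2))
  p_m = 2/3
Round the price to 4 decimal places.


dt = T/N = 0.666667; dx = sigma*sqrt(3*dt) = 0.820244
u = exp(dx) = 2.271054; d = 1/u = 0.440324
p_u = 0.115381, p_m = 0.666667, p_d = 0.217952
Discount per step: exp(-r*dt) = 0.972388
Stock lattice S(k, j) with j the centered position index:
  k=0: S(0,+0) = 1.1200
  k=1: S(1,-1) = 0.4932; S(1,+0) = 1.1200; S(1,+1) = 2.5436
  k=2: S(2,-2) = 0.2172; S(2,-1) = 0.4932; S(2,+0) = 1.1200; S(2,+1) = 2.5436; S(2,+2) = 5.7766
  k=3: S(3,-3) = 0.0956; S(3,-2) = 0.2172; S(3,-1) = 0.4932; S(3,+0) = 1.1200; S(3,+1) = 2.5436; S(3,+2) = 5.7766; S(3,+3) = 13.1190
Terminal payoffs V(N, j) = max(K - S_T, 0):
  V(3,-3) = 1.054383; V(3,-2) = 0.932848; V(3,-1) = 0.656837; V(3,+0) = 0.030000; V(3,+1) = 0.000000; V(3,+2) = 0.000000; V(3,+3) = 0.000000
Backward induction: V(k, j) = exp(-r*dt) * [p_u * V(k+1, j+1) + p_m * V(k+1, j) + p_d * V(k+1, j-1)]
  V(2,-2) = exp(-r*dt) * [p_u*0.656837 + p_m*0.932848 + p_d*1.054383] = 0.901881
  V(2,-1) = exp(-r*dt) * [p_u*0.030000 + p_m*0.656837 + p_d*0.932848] = 0.626869
  V(2,+0) = exp(-r*dt) * [p_u*0.000000 + p_m*0.030000 + p_d*0.656837] = 0.158654
  V(2,+1) = exp(-r*dt) * [p_u*0.000000 + p_m*0.000000 + p_d*0.030000] = 0.006358
  V(2,+2) = exp(-r*dt) * [p_u*0.000000 + p_m*0.000000 + p_d*0.000000] = 0.000000
  V(1,-1) = exp(-r*dt) * [p_u*0.158654 + p_m*0.626869 + p_d*0.901881] = 0.615313
  V(1,+0) = exp(-r*dt) * [p_u*0.006358 + p_m*0.158654 + p_d*0.626869] = 0.236417
  V(1,+1) = exp(-r*dt) * [p_u*0.000000 + p_m*0.006358 + p_d*0.158654] = 0.037746
  V(0,+0) = exp(-r*dt) * [p_u*0.037746 + p_m*0.236417 + p_d*0.615313] = 0.287900

Answer: Price = V(0,0) = 0.2879


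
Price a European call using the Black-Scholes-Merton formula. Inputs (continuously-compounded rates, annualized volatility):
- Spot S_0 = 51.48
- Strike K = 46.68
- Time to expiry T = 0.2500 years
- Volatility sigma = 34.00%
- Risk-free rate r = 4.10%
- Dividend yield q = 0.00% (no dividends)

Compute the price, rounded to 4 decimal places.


d1 = (ln(S/K) + (r - q + 0.5*sigma^2) * T) / (sigma * sqrt(T)) = 0.72104456
d2 = d1 - sigma * sqrt(T) = 0.55104456
exp(-rT) = 0.98980235; exp(-qT) = 1.00000000
C = S_0 * exp(-qT) * N(d1) - K * exp(-rT) * N(d2)
N(d1) = 0.76455895; N(d2) = 0.70919844
C = 51.4800 * 1.00000000 * 0.76455895 - 46.6800 * 0.98980235 * 0.70919844 = 6.5917

Answer: Price = 6.5917


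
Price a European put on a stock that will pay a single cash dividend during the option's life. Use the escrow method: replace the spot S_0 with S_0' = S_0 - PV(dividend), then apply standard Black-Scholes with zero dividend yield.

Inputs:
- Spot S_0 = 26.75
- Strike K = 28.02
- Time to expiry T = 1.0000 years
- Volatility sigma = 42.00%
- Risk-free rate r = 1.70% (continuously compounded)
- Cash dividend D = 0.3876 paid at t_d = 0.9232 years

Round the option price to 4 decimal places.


PV(D) = D * exp(-r * t_d) = 0.3876 * 0.98442812 = 0.38156434
S_0' = S_0 - PV(D) = 26.7500 - 0.38156434 = 26.36843566
d1 = (ln(S_0'/K) + (r + sigma^2/2)*T) / (sigma*sqrt(T)) = 0.10583127
d2 = d1 - sigma*sqrt(T) = -0.31416873
exp(-rT) = 0.98314368
N(-d1) = 0.45785811; N(-d2) = 0.62330355
P = K * exp(-rT) * N(-d2) - S_0' * N(-d1) = 28.0200 * 0.98314368 * 0.62330355 - 26.36843566 * 0.45785811 = 5.0976

Answer: Price = 5.0976


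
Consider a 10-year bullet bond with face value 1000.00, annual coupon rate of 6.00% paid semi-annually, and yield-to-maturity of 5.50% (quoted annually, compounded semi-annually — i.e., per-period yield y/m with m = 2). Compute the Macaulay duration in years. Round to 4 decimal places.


Answer: Macaulay duration = 7.7122 years

Derivation:
Coupon per period c = face * coupon_rate / m = 30.000000
Periods per year m = 2; per-period yield y/m = 0.027500
Number of cashflows N = 20
Cashflows (t years, CF_t, discount factor 1/(1+y/m)^(m*t), PV):
  t = 0.5000: CF_t = 30.000000, DF = 0.973236, PV = 29.197080
  t = 1.0000: CF_t = 30.000000, DF = 0.947188, PV = 28.415650
  t = 1.5000: CF_t = 30.000000, DF = 0.921838, PV = 27.655134
  t = 2.0000: CF_t = 30.000000, DF = 0.897166, PV = 26.914972
  t = 2.5000: CF_t = 30.000000, DF = 0.873154, PV = 26.194620
  t = 3.0000: CF_t = 30.000000, DF = 0.849785, PV = 25.493547
  t = 3.5000: CF_t = 30.000000, DF = 0.827041, PV = 24.811238
  t = 4.0000: CF_t = 30.000000, DF = 0.804906, PV = 24.147191
  t = 4.5000: CF_t = 30.000000, DF = 0.783364, PV = 23.500915
  t = 5.0000: CF_t = 30.000000, DF = 0.762398, PV = 22.871937
  t = 5.5000: CF_t = 30.000000, DF = 0.741993, PV = 22.259793
  t = 6.0000: CF_t = 30.000000, DF = 0.722134, PV = 21.664032
  t = 6.5000: CF_t = 30.000000, DF = 0.702807, PV = 21.084216
  t = 7.0000: CF_t = 30.000000, DF = 0.683997, PV = 20.519918
  t = 7.5000: CF_t = 30.000000, DF = 0.665691, PV = 19.970723
  t = 8.0000: CF_t = 30.000000, DF = 0.647874, PV = 19.436227
  t = 8.5000: CF_t = 30.000000, DF = 0.630535, PV = 18.916036
  t = 9.0000: CF_t = 30.000000, DF = 0.613659, PV = 18.409768
  t = 9.5000: CF_t = 30.000000, DF = 0.597235, PV = 17.917049
  t = 10.0000: CF_t = 1030.000000, DF = 0.581251, PV = 598.688083
Price P = sum_t PV_t = 1038.068130
Macaulay numerator sum_t t * PV_t:
  t * PV_t at t = 0.5000: 14.598540
  t * PV_t at t = 1.0000: 28.415650
  t * PV_t at t = 1.5000: 41.482701
  t * PV_t at t = 2.0000: 53.829944
  t * PV_t at t = 2.5000: 65.486550
  t * PV_t at t = 3.0000: 76.480642
  t * PV_t at t = 3.5000: 86.839334
  t * PV_t at t = 4.0000: 96.588762
  t * PV_t at t = 4.5000: 105.754119
  t * PV_t at t = 5.0000: 114.359686
  t * PV_t at t = 5.5000: 122.428861
  t * PV_t at t = 6.0000: 129.984192
  t * PV_t at t = 6.5000: 137.047404
  t * PV_t at t = 7.0000: 143.639428
  t * PV_t at t = 7.5000: 149.780425
  t * PV_t at t = 8.0000: 155.489817
  t * PV_t at t = 8.5000: 160.786307
  t * PV_t at t = 9.0000: 165.687908
  t * PV_t at t = 9.5000: 170.211963
  t * PV_t at t = 10.0000: 5986.880833
Macaulay duration D = (sum_t t * PV_t) / P = 8005.773067 / 1038.068130 = 7.712185
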